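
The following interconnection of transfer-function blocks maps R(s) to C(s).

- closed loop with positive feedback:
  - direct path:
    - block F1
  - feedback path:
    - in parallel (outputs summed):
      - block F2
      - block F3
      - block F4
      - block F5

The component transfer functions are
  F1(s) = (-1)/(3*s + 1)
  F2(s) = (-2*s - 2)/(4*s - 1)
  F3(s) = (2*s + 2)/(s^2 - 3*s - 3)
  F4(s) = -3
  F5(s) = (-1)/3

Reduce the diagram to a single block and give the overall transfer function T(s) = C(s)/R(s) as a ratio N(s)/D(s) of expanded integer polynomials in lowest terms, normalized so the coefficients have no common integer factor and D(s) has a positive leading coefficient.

[1] parallel reduction of F2, F3, F4, F5: (-46*s^3 + 166*s^2 + 144*s - 18)/(12*s^3 - 39*s^2 - 27*s + 9)
[2] close the feedback loop around F1, (F2+F3+F4+F5), giving the overall T(s)

Hence the answer: (-12*s^3 + 39*s^2 + 27*s - 9)/(36*s^4 - 151*s^3 + 46*s^2 + 144*s - 9)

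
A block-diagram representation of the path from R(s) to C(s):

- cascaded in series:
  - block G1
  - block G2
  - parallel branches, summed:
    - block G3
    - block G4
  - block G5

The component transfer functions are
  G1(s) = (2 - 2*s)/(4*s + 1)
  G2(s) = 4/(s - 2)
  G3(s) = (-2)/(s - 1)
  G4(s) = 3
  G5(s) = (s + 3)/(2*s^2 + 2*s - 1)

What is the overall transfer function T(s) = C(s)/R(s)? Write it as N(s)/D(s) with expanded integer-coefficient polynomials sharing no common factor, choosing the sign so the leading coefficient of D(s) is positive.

Step 1 - add G3, G4 (parallel), giving (3*s - 5)/(s - 1)
Step 2 - cascade G1, G2, (G3+G4), G5: this yields T(s), and no further normalization is needed

Hence the answer: (-24*s^2 - 32*s + 120)/(8*s^4 - 6*s^3 - 22*s^2 + 3*s + 2)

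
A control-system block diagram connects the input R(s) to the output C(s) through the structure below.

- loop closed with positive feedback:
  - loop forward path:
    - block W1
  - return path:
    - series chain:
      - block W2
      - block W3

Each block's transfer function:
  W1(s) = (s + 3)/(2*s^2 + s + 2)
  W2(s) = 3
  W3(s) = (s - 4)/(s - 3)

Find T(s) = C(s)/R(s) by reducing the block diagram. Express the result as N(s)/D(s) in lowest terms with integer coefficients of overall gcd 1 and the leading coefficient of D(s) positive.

Answer: (s^2 - 9)/(2*s^3 - 8*s^2 + 2*s + 30)

Working:
Step 1. reduce the series chain W2, W3 -> (3*s - 12)/(s - 3)
Step 2. collapse the loop (W1 forward, (W2*W3) return), which is the overall transfer function T(s) = C(s)/R(s) in lowest terms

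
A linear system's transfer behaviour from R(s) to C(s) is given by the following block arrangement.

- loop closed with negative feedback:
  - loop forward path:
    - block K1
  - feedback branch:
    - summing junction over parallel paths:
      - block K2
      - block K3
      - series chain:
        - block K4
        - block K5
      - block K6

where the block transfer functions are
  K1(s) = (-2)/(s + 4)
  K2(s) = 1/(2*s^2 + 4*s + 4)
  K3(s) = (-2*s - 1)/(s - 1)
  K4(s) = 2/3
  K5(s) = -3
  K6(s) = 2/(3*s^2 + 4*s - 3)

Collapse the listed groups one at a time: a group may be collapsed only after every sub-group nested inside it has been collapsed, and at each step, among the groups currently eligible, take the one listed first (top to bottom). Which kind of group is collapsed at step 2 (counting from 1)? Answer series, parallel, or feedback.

The answer is parallel.

Reasoning:
(1) cascade K4, K5
(2) add K2, K3, (K4*K5), K6 (parallel)
(3) reduce the feedback loop with forward K1 and return (K2+K3+(K4*K5)+K6)
Step 2 collapses a parallel group.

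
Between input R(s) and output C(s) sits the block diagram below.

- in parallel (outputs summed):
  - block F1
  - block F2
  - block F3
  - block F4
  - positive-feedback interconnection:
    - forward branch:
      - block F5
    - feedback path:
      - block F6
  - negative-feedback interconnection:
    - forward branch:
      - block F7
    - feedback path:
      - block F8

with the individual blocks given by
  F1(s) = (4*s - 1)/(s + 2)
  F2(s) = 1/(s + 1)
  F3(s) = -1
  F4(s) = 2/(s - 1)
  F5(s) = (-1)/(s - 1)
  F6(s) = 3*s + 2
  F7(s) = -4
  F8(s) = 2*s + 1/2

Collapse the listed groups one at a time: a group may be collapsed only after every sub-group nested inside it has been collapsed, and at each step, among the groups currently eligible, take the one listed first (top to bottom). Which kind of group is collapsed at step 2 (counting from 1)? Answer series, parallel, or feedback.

[1] feedback reduction of F5, F6
[2] apply the feedback formula to F7, F8
[3] add F1, F2, F3, F4, [F5/(1-F5*F6)], [F7/(1+F7*F8)] (parallel)
At step 2 the group reduced is feedback.

Hence the answer: feedback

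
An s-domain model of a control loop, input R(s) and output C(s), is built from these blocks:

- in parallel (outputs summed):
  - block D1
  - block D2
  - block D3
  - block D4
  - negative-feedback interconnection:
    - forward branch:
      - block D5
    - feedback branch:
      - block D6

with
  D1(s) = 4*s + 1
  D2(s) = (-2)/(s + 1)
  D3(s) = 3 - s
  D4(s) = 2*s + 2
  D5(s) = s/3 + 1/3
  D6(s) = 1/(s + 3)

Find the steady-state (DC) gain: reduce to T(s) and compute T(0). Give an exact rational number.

Step 1. collapse the loop (D5 forward, D6 return) -> (s^2 + 4*s + 3)/(4*s + 10)
Step 2. add D1, D2, D3, D4, [D5/(1+D5*D6)] (parallel) -> (21*s^3 + 99*s^2 + 133*s + 43)/(4*s^2 + 14*s + 10)
DC gain: substitute s = 0 into T(s) from step 2: T(0) = 43/10.

Final answer: 43/10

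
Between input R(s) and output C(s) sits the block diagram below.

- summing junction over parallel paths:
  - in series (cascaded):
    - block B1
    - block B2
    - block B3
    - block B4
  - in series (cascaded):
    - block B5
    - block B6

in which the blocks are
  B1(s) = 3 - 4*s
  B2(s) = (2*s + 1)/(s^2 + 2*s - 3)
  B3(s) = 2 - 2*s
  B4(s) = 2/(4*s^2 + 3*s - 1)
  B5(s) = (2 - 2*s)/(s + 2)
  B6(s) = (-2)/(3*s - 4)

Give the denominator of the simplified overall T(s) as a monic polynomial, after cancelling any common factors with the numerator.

The answer is s^5 + 53*s^4/12 + 11*s^3/6 - 113*s^2/12 - 35*s/6 + 2.

Reasoning:
[1] multiply B1, B2, B3, B4 (series) -> (32*s^2 - 8*s - 12)/(4*s^3 + 15*s^2 + 8*s - 3)
[2] series reduction of B5, B6 -> (4*s - 4)/(3*s^2 + 2*s - 8)
[3] add (B1*B2*B3*B4), (B5*B6) (parallel) -> (112*s^4 + 84*s^3 - 336*s^2 - 4*s + 108)/(12*s^5 + 53*s^4 + 22*s^3 - 113*s^2 - 70*s + 24)
The result of step 3 is T(s) in lowest terms. Its denominator has leading coefficient 12; dividing the denominator through by 12 makes it monic.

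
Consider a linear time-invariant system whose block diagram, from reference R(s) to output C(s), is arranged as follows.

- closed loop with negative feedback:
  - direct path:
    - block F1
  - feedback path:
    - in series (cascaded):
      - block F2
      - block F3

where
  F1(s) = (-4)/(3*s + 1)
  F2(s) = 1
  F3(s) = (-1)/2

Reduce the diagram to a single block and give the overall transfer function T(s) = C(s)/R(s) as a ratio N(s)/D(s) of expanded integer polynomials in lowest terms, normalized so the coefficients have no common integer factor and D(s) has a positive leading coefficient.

The answer is (-4)/(3*s + 3).

Reasoning:
Step 1: multiply F2, F3 (series) -> (-1)/2
Step 2: feedback reduction of F1, (F2*F3): this yields T(s), and no further normalization is needed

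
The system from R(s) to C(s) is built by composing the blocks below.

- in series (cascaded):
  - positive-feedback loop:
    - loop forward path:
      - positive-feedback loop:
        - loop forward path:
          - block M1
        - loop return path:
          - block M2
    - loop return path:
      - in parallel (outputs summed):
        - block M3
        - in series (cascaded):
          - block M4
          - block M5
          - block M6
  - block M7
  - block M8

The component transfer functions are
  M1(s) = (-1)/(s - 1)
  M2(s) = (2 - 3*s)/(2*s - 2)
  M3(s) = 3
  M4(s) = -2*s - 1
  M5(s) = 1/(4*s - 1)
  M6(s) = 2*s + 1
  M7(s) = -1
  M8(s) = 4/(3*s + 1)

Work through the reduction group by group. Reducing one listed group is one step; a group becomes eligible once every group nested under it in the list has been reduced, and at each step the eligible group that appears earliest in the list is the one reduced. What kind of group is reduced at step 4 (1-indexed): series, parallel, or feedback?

1. reduce the feedback loop with forward M1 and return M2
2. series reduction of M4, M5, M6
3. sum the parallel branches M3, (M4*M5*M6)
4. feedback reduction of [M1/(1-M1*M2)], (M3+(M4*M5*M6))
5. cascade [[M1/(1-M1*M2)]/(1-[M1/(1-M1*M2)]*(M3+(M4*M5*M6)))], M7, M8
The group at step 4 is a feedback group.

Hence the answer: feedback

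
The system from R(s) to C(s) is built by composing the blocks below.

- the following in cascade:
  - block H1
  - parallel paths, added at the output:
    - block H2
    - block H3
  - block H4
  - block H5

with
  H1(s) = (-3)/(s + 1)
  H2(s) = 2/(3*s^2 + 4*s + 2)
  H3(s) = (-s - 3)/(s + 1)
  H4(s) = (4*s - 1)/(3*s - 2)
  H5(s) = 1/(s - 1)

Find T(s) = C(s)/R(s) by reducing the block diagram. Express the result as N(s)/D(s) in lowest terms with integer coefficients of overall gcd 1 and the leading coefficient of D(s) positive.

1. reduce the parallel group H2, H3, giving (-3*s^3 - 13*s^2 - 12*s - 4)/(3*s^3 + 7*s^2 + 6*s + 2)
2. cascade H1, (H2+H3), H4, H5: this yields T(s), and no further normalization is needed

Final answer: (36*s^4 + 147*s^3 + 105*s^2 + 12*s - 12)/(9*s^6 + 15*s^5 - 5*s^4 - 21*s^3 - 8*s^2 + 6*s + 4)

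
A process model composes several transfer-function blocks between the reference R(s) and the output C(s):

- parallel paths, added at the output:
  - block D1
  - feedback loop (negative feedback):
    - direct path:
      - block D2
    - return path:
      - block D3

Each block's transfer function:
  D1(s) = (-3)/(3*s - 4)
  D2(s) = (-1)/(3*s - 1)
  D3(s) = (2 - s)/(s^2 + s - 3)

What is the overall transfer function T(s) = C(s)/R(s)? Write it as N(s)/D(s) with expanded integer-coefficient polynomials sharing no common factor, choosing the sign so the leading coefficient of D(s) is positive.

Answer: (-12*s^3 - 5*s^2 + 40*s - 15)/(9*s^4 - 6*s^3 - 35*s^2 + 39*s - 4)

Working:
Step 1. close the feedback loop around D2, D3, giving (-s^2 - s + 3)/(3*s^3 + 2*s^2 - 9*s + 1)
Step 2. add D1, [D2/(1+D2*D3)] (parallel): this yields T(s), and no further normalization is needed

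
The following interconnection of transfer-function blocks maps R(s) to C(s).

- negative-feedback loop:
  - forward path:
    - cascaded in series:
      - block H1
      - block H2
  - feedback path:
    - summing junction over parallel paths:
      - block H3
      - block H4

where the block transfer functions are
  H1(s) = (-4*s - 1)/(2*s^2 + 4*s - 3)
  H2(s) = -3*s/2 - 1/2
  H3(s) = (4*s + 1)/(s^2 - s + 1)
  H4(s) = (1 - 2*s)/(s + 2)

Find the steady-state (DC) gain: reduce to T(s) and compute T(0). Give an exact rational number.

Answer: -2/9

Working:
Step 1 - series reduction of H1, H2 = (12*s^2 + 7*s + 1)/(4*s^2 + 8*s - 6)
Step 2 - sum the parallel branches H3, H4 = (-2*s^3 + 7*s^2 + 6*s + 3)/(s^3 + s^2 - s + 2)
Step 3 - reduce the feedback loop with forward (H1*H2) and return (H3+H4) = (-12*s^5 - 19*s^4 + 4*s^3 - 18*s^2 - 13*s - 2)/(20*s^5 - 82*s^4 - 117*s^3 - 79*s^2 - 49*s + 9)
DC gain: substitute s = 0 into T(s) from step 3: T(0) = -2/9.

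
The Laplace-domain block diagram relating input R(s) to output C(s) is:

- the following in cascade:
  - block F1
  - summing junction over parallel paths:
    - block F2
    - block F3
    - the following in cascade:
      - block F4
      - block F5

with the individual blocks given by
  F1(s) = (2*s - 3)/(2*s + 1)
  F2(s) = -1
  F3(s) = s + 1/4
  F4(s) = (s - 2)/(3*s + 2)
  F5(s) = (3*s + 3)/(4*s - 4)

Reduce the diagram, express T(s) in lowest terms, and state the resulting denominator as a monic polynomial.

Answer: s^2 - s/3 - 2/3

Working:
Step 1 - combine F4, F5 in series = (3*s^2 - 3*s - 6)/(12*s^2 - 4*s - 8)
Step 2 - add F2, F3, (F4*F5) (parallel) = (6*s^3 - 5*s^2 - 4*s)/(6*s^2 - 2*s - 4)
Step 3 - multiply F1, (F2+F3+(F4*F5)) (series) = (6*s^3 - 17*s^2 + 12*s)/(6*s^2 - 2*s - 4)
The result of step 3 is T(s) in lowest terms. Its denominator has leading coefficient 6; dividing the denominator through by 6 makes it monic.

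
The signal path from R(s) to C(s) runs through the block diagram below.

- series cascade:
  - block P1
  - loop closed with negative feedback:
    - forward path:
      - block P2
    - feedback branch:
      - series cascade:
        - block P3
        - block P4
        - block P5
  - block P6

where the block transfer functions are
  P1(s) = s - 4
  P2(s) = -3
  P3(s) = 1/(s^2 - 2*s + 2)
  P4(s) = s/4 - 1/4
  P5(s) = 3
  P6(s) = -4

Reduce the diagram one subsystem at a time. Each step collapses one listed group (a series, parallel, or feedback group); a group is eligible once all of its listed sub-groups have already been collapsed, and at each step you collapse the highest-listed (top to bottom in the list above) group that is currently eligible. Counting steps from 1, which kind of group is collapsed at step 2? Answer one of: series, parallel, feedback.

The answer is feedback.

Reasoning:
1. cascade P3, P4, P5
2. reduce the feedback loop with forward P2 and return (P3*P4*P5)
3. series reduction of P1, [P2/(1+P2*(P3*P4*P5))], P6
So the answer for step 2 is feedback.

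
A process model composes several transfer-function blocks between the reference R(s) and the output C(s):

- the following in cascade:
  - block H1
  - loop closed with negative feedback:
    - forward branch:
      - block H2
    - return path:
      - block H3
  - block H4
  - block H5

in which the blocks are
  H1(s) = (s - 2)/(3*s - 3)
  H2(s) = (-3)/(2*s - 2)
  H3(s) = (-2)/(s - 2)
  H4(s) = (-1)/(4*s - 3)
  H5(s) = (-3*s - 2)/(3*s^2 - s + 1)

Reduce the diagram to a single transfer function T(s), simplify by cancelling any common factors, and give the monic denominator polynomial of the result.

First reduce the diagram to T(s).

1. reduce the feedback loop with forward H2 and return H3: (6 - 3*s)/(2*s^2 - 6*s + 10)
2. combine H1, [H2/(1+H2*H3)], H4, H5 in series: (-3*s^3 + 10*s^2 - 4*s - 8)/(24*s^6 - 122*s^5 + 310*s^4 - 390*s^3 + 266*s^2 - 118*s + 30)
Step 2 gives the fully reduced T(s), with no common factor left to cancel. The denominator's leading coefficient is 24, so divide each of its coefficients by 24 to get the monic form.

Answer: s^6 - 61*s^5/12 + 155*s^4/12 - 65*s^3/4 + 133*s^2/12 - 59*s/12 + 5/4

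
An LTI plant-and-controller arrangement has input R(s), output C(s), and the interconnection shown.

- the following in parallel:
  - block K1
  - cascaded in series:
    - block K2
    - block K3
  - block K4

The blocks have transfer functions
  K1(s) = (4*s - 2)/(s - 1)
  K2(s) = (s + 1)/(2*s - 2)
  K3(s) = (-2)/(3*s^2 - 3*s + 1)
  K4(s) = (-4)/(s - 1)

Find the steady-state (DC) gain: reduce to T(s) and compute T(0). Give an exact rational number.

(1) reduce the series chain K2, K3, giving (-s - 1)/(3*s^3 - 6*s^2 + 4*s - 1)
(2) add K1, (K2*K3), K4 (parallel), giving (12*s^3 - 30*s^2 + 21*s - 7)/(3*s^3 - 6*s^2 + 4*s - 1)
Step 2 gives the overall T(s). Then T(0) = -7/(-1) = 7.

Answer: 7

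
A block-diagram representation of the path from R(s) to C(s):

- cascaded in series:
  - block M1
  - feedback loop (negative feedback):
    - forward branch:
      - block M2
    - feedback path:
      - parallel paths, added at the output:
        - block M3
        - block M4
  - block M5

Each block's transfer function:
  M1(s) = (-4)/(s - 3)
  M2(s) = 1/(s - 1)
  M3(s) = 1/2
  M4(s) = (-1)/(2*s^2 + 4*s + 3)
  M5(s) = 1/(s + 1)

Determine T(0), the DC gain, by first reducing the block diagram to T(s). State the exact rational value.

(1) add M3, M4 (parallel), giving (2*s^2 + 4*s + 1)/(4*s^2 + 8*s + 6)
(2) reduce the feedback loop with forward M2 and return (M3+M4), giving (4*s^2 + 8*s + 6)/(4*s^3 + 6*s^2 + 2*s - 5)
(3) cascade M1, [M2/(1+M2*(M3+M4))], M5, giving (-16*s^2 - 32*s - 24)/(4*s^5 - 2*s^4 - 22*s^3 - 27*s^2 + 4*s + 15)
Evaluating the step-3 result (the overall T(s)) at s = 0 gives T(0) = -24/15 = -8/5.

Final answer: -8/5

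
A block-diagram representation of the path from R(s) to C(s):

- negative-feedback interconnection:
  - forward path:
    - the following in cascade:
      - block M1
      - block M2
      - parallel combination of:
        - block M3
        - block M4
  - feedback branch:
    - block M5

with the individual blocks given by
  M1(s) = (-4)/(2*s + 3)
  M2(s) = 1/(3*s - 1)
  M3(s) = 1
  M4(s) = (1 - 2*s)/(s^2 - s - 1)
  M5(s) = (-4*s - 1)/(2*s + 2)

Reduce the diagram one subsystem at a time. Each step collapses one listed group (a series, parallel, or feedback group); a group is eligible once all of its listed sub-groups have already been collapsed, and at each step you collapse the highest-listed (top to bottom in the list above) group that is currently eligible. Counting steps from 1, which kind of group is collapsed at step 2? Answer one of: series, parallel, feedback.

The answer is series.

Reasoning:
Step 1: sum the parallel branches M3, M4
Step 2: multiply M1, M2, (M3+M4) (series)
Step 3: reduce the feedback loop with forward (M1*M2*(M3+M4)) and return M5
At step 2 the group reduced is series.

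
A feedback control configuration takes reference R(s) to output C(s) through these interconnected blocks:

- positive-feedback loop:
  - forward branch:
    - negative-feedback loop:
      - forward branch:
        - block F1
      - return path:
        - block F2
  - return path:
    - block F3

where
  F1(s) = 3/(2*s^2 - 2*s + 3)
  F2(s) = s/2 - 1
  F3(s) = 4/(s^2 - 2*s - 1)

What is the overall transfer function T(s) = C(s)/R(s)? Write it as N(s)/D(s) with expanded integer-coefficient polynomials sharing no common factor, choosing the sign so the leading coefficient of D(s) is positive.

Step 1: apply the feedback formula to F1, F2 gives 6/(4*s^2 - s)
Step 2: apply the feedback formula to [F1/(1+F1*F2)], F3 - this is the overall T(s), already in the required normalized form

Answer: (6*s^2 - 12*s - 6)/(4*s^4 - 9*s^3 - 2*s^2 + s - 24)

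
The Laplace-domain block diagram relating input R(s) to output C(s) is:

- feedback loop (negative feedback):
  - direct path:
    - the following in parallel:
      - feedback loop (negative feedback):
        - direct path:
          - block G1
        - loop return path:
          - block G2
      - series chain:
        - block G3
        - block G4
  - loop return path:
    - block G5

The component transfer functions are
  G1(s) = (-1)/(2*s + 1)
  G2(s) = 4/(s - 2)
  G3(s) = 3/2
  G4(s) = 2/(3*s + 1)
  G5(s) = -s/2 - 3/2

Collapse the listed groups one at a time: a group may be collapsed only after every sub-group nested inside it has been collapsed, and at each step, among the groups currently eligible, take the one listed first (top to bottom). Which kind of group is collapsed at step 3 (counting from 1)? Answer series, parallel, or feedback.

The answer is parallel.

Reasoning:
(1) collapse the loop (G1 forward, G2 return)
(2) reduce the series chain G3, G4
(3) add [G1/(1+G1*G2)], (G3*G4) (parallel)
(4) collapse the loop (([G1/(1+G1*G2)]+(G3*G4)) forward, G5 return)
The group at step 3 is a parallel group.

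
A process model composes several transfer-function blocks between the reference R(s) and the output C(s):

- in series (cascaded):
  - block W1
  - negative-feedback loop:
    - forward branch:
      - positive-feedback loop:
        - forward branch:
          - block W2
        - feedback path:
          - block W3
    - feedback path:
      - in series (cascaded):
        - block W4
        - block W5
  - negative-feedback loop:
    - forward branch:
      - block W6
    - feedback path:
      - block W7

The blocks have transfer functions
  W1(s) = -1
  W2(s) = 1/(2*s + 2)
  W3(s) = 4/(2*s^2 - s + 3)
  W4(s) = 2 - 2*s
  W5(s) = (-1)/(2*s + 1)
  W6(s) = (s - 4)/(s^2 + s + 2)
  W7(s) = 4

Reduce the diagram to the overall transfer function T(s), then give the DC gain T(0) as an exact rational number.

The answer is 3/14.

Reasoning:
Step 1 - apply the feedback formula to W2, W3; result (2*s^2 - s + 3)/(4*s^3 + 2*s^2 + 4*s + 2)
Step 2 - cascade W4, W5; result (2*s - 2)/(2*s + 1)
Step 3 - close the feedback loop around [W2/(1-W2*W3)], (W4*W5); result (4*s^3 + 5*s + 3)/(8*s^4 + 12*s^3 + 4*s^2 + 16*s - 4)
Step 4 - reduce the feedback loop with forward W6 and return W7; result (s - 4)/(s^2 + 5*s - 14)
Step 5 - combine W1, [[W2/(1-W2*W3)]/(1+[W2/(1-W2*W3)]*(W4*W5))], [W6/(1+W6*W7)] in series; result (-4*s^4 + 16*s^3 - 5*s^2 + 17*s + 12)/(8*s^6 + 52*s^5 - 48*s^4 - 132*s^3 + 20*s^2 - 244*s + 56)
That last expression is T(s); at s = 0 only the constant terms survive, so T(0) = 12/56 = 3/14.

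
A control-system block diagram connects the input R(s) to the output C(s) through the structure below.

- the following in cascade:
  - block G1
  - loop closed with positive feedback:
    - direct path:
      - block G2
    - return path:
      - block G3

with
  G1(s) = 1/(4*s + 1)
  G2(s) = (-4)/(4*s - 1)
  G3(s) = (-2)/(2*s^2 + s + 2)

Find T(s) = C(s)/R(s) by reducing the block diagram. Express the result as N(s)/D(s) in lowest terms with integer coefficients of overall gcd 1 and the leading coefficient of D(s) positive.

1. close the feedback loop around G2, G3 gives (-8*s^2 - 4*s - 8)/(8*s^3 + 2*s^2 + 7*s - 10)
2. reduce the series chain G1, [G2/(1-G2*G3)]: this yields T(s), and no further normalization is needed

Answer: (-8*s^2 - 4*s - 8)/(32*s^4 + 16*s^3 + 30*s^2 - 33*s - 10)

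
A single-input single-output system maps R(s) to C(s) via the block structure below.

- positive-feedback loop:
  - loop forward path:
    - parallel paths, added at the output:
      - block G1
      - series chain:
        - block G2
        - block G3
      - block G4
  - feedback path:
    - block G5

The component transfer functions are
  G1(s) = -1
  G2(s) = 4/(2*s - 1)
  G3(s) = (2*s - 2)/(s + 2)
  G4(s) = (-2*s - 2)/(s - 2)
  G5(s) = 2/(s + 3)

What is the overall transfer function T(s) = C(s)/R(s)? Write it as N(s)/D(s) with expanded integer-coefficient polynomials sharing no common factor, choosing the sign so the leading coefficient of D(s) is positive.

(1) series reduction of G2, G3 -> (8*s - 8)/(2*s^2 + 3*s - 2)
(2) add G1, (G2*G3), G4 (parallel) -> (-6*s^3 - s^2 - 18*s + 16)/(2*s^3 - s^2 - 8*s + 4)
(3) apply the feedback formula to (G1+(G2*G3)+G4), G5 - this is the overall T(s), already in the required normalized form

Therefore the answer is (-6*s^4 - 19*s^3 - 21*s^2 - 38*s + 48)/(2*s^4 + 17*s^3 - 9*s^2 + 16*s - 20).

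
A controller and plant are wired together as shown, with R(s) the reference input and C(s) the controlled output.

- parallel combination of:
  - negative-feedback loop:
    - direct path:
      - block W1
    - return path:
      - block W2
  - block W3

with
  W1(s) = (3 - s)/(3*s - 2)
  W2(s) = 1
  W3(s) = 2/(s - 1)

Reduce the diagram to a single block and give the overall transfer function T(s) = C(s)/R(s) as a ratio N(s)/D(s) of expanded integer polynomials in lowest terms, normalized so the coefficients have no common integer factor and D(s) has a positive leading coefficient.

Step 1 - apply the feedback formula to W1, W2, giving (3 - s)/(2*s + 1)
Step 2 - parallel reduction of [W1/(1+W1*W2)], W3, giving the overall T(s)

Hence the answer: (-s^2 + 8*s - 1)/(2*s^2 - s - 1)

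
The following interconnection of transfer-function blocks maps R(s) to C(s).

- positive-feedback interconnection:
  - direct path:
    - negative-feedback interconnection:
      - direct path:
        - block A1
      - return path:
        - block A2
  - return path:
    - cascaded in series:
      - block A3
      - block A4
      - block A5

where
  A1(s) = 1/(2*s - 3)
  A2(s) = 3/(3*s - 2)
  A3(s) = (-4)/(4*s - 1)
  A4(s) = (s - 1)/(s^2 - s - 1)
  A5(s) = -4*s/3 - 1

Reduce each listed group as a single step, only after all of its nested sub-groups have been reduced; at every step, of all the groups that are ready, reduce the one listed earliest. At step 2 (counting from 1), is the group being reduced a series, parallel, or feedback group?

Reducing step by step:

Step 1. apply the feedback formula to A1, A2
Step 2. multiply A3, A4, A5 (series)
Step 3. apply the feedback formula to [A1/(1+A1*A2)], (A3*A4*A5)
The group at step 2 is a series group.

Answer: series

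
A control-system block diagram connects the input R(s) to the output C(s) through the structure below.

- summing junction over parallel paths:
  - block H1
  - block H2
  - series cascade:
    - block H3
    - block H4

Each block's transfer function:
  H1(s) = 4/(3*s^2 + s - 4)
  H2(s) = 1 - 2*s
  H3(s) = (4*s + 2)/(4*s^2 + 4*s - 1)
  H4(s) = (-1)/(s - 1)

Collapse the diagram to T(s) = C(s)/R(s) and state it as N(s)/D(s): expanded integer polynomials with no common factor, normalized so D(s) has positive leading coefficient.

[1] reduce the series chain H3, H4, giving (-4*s - 2)/(4*s^3 - 5*s + 1)
[2] reduce the parallel group H1, H2, (H3*H4) - this is the overall T(s), already in the required normalized form

Therefore the answer is (-24*s^5 - 20*s^4 + 46*s^3 + 23*s^2 - 31*s - 8)/(12*s^4 + 16*s^3 - 15*s^2 - 17*s + 4).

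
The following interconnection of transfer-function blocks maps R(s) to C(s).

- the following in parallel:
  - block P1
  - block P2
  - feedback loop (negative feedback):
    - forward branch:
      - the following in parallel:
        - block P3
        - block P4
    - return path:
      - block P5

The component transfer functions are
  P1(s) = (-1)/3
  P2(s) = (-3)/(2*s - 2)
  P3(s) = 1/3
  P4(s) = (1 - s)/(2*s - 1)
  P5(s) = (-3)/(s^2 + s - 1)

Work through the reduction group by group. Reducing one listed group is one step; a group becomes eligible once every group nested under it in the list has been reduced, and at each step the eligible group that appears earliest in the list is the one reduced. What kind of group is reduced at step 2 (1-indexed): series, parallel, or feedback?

Answer: feedback

Working:
Step 1 - parallel reduction of P3, P4
Step 2 - reduce the feedback loop with forward (P3+P4) and return P5
Step 3 - reduce the parallel group P1, P2, [(P3+P4)/(1+(P3+P4)*P5)]
The group at step 2 is a feedback group.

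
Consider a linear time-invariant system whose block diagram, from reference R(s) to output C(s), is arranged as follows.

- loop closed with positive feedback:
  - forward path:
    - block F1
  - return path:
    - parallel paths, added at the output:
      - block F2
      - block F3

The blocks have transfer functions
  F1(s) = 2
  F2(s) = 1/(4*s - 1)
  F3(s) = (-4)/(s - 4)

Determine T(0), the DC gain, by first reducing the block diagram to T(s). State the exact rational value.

The answer is 2.

Reasoning:
Step 1. parallel reduction of F2, F3 -> (-15*s)/(4*s^2 - 17*s + 4)
Step 2. close the feedback loop around F1, (F2+F3) -> (8*s^2 - 34*s + 8)/(4*s^2 + 13*s + 4)
The step-2 result is T(s). Setting s = 0: T(0) = 8/4 = 2.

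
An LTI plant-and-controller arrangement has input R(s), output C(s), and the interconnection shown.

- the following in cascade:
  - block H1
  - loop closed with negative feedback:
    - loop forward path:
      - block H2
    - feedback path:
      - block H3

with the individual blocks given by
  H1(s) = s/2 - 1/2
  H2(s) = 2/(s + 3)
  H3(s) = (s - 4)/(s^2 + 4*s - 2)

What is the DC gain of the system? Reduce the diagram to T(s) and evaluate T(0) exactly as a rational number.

Answer: -1/7

Working:
[1] close the feedback loop around H2, H3, giving (2*s^2 + 8*s - 4)/(s^3 + 7*s^2 + 12*s - 14)
[2] combine H1, [H2/(1+H2*H3)] in series, giving (s^3 + 3*s^2 - 6*s + 2)/(s^3 + 7*s^2 + 12*s - 14)
That last expression is T(s); at s = 0 only the constant terms survive, so T(0) = 2/(-14) = -1/7.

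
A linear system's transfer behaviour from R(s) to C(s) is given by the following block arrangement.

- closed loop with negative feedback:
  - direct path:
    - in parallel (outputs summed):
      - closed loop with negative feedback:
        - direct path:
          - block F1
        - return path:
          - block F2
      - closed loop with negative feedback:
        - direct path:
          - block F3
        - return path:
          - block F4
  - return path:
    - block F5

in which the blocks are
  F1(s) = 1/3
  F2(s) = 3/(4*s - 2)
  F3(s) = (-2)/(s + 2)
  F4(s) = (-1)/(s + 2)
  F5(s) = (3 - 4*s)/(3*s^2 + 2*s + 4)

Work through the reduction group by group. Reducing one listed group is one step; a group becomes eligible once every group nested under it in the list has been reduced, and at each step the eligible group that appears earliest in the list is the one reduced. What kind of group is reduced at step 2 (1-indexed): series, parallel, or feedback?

Step 1: reduce the feedback loop with forward F1 and return F2
Step 2: close the feedback loop around F3, F4
Step 3: sum the parallel branches [F1/(1+F1*F2)], [F3/(1+F3*F4)]
Step 4: collapse the loop (([F1/(1+F1*F2)]+[F3/(1+F3*F4)]) forward, F5 return)
Step 2 collapses a feedback group.

Final answer: feedback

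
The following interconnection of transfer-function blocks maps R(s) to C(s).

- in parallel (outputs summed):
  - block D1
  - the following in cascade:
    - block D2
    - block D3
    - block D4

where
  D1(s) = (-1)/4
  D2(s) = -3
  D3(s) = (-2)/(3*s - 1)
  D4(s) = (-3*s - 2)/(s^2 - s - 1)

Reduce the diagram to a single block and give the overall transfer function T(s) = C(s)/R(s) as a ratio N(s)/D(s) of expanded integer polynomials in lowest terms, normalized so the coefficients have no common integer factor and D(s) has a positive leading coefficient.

Step 1. cascade D2, D3, D4 -> (-18*s - 12)/(3*s^3 - 4*s^2 - 2*s + 1)
Step 2. parallel reduction of D1, (D2*D3*D4) - this is the overall T(s), already in the required normalized form

Final answer: (-3*s^3 + 4*s^2 - 70*s - 49)/(12*s^3 - 16*s^2 - 8*s + 4)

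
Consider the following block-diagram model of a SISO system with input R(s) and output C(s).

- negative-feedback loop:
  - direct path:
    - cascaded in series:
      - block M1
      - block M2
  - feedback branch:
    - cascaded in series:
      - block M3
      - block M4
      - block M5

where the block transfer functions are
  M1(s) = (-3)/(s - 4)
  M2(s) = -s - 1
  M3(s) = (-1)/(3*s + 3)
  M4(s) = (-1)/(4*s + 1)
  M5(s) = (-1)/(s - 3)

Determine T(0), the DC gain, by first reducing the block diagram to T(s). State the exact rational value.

[1] cascade M1, M2 = (3*s + 3)/(s - 4)
[2] multiply M3, M4, M5 (series) = (-1)/(12*s^3 - 21*s^2 - 42*s - 9)
[3] reduce the feedback loop with forward (M1*M2) and return (M3*M4*M5) = (12*s^3 - 21*s^2 - 42*s - 9)/(4*s^3 - 27*s^2 + 41*s + 11)
The step-3 result is T(s). Setting s = 0: T(0) = -9/11.

Therefore the answer is -9/11.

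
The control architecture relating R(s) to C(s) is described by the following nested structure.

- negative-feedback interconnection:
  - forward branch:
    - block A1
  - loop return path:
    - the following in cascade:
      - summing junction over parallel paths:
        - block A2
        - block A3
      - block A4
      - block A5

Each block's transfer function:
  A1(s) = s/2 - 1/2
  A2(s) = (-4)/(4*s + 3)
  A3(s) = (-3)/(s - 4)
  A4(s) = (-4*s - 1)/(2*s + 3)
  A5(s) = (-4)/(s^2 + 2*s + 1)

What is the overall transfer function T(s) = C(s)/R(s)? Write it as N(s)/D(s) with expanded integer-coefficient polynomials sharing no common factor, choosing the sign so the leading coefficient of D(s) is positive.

Reducing step by step:

(1) combine A2, A3 in parallel: (7 - 16*s)/(4*s^2 - 13*s - 12)
(2) cascade (A2+A3), A4, A5: (-256*s^2 + 48*s + 28)/(8*s^5 + 2*s^4 - 83*s^3 - 176*s^2 - 135*s - 36)
(3) collapse the loop (A1 forward, ((A2+A3)*A4*A5) return), giving the overall T(s)

Answer: (8*s^6 - 6*s^5 - 85*s^4 - 93*s^3 + 41*s^2 + 99*s + 36)/(16*s^5 + 4*s^4 - 422*s^3 - 48*s^2 - 290*s - 100)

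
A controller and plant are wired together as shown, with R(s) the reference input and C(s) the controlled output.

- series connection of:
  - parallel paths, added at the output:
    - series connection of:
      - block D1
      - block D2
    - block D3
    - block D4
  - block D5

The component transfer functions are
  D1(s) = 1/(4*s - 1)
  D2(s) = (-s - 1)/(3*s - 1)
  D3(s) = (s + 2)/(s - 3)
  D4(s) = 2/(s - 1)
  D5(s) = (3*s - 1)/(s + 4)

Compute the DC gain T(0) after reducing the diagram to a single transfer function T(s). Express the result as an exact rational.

The answer is 11/12.

Reasoning:
1. series reduction of D1, D2 -> (-s - 1)/(12*s^2 - 7*s + 1)
2. add (D1*D2), D3, D4 (parallel) -> (12*s^4 + 28*s^3 - 113*s^2 + 60*s - 11)/(12*s^4 - 55*s^3 + 65*s^2 - 25*s + 3)
3. multiply ((D1*D2)+D3+D4), D5 (series) -> (12*s^4 + 28*s^3 - 113*s^2 + 60*s - 11)/(4*s^4 - s^3 - 52*s^2 + 61*s - 12)
The step-3 result is T(s). Setting s = 0: T(0) = -11/(-12) = 11/12.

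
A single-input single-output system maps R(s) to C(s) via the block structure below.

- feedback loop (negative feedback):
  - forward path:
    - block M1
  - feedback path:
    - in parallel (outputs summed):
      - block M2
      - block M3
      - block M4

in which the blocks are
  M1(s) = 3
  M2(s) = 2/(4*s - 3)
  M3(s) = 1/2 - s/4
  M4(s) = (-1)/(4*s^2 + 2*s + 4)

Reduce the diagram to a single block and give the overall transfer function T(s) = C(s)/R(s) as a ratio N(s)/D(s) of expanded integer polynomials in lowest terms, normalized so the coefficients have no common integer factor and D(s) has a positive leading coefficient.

First reduce the diagram to T(s).

(1) reduce the parallel group M2, M3, M4, giving (-8*s^4 + 18*s^3 + 7*s^2 + 16*s + 10)/(32*s^3 - 8*s^2 + 20*s - 24)
(2) collapse the loop (M1 forward, (M2+M3+M4) return): this yields T(s), and no further normalization is needed

Answer: (-96*s^3 + 24*s^2 - 60*s + 72)/(24*s^4 - 86*s^3 - 13*s^2 - 68*s - 6)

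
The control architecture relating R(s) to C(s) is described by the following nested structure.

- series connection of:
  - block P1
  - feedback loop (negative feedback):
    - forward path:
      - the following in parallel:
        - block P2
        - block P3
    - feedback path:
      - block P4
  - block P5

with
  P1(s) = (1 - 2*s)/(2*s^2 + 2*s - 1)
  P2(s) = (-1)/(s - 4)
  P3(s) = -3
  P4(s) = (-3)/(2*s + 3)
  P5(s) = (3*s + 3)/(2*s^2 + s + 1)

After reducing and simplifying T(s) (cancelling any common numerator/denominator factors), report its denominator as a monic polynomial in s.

Answer: s^6 + 7*s^5/2 - 19*s^4 - 65*s^3/2 - 11*s^2 - 49*s/8 + 45/8

Working:
Step 1: sum the parallel branches P2, P3, giving (11 - 3*s)/(s - 4)
Step 2: feedback reduction of (P2+P3), P4, giving (-6*s^2 + 13*s + 33)/(2*s^2 + 4*s - 45)
Step 3: series reduction of P1, [(P2+P3)/(1+(P2+P3)*P4)], P5, giving (36*s^4 - 60*s^3 - 255*s^2 - 60*s + 99)/(8*s^6 + 28*s^5 - 152*s^4 - 260*s^3 - 88*s^2 - 49*s + 45)
No further cancellation is possible in the step-3 result, so that is T(s). Its denominator becomes monic after dividing by the leading coefficient 8.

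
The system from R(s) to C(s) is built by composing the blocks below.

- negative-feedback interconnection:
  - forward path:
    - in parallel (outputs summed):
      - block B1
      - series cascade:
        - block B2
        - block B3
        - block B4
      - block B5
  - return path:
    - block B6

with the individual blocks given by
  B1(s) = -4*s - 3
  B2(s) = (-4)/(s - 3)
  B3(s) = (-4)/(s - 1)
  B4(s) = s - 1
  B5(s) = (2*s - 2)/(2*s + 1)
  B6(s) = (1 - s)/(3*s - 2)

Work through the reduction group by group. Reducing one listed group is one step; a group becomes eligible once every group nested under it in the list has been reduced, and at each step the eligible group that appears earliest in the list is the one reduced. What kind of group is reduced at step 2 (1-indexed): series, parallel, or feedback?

The answer is parallel.

Reasoning:
[1] cascade B2, B3, B4
[2] reduce the parallel group B1, (B2*B3*B4), B5
[3] reduce the feedback loop with forward (B1+(B2*B3*B4)+B5) and return B6
The group at step 2 is a parallel group.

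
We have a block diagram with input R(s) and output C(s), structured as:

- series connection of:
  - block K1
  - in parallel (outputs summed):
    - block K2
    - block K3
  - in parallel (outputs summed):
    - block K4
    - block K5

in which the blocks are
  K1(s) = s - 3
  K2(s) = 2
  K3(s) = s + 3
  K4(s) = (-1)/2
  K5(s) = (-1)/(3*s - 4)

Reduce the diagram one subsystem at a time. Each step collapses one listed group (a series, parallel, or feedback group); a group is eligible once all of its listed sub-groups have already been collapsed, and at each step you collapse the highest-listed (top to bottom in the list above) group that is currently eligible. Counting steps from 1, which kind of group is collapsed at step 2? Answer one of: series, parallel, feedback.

Reducing step by step:

Step 1. reduce the parallel group K2, K3
Step 2. add K4, K5 (parallel)
Step 3. combine K1, (K2+K3), (K4+K5) in series
So the answer for step 2 is parallel.

Answer: parallel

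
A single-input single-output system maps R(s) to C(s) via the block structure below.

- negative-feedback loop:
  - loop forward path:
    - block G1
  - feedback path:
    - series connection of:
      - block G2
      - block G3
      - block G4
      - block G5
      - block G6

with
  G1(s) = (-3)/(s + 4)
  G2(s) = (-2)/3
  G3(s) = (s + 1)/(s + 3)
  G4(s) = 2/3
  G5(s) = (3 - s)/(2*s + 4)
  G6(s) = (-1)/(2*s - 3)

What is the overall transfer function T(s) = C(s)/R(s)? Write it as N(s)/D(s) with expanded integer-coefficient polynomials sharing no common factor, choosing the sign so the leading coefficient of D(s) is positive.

Step 1. combine G2, G3, G4, G5, G6 in series, giving (-2*s^2 + 4*s + 6)/(18*s^3 + 63*s^2 - 27*s - 162)
Step 2. apply the feedback formula to G1, (G2*G3*G4*G5*G6) - this is the overall T(s), already in the required normalized form

Answer: (-18*s^3 - 63*s^2 + 27*s + 162)/(6*s^4 + 45*s^3 + 77*s^2 - 94*s - 222)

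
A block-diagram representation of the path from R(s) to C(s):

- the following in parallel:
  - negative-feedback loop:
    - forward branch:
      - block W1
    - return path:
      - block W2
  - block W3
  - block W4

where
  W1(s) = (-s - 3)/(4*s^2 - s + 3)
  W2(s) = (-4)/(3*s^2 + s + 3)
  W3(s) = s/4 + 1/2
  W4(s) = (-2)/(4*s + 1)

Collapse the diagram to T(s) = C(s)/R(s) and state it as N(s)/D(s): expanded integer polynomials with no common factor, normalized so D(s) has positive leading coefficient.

Answer: (48*s^6 + 112*s^5 - 31*s^4 + 18*s^3 - 136*s^2 - 3*s - 162)/(192*s^5 + 64*s^4 + 324*s^3 + 144*s^2 + 352*s + 84)

Working:
Step 1: reduce the feedback loop with forward W1 and return W2 -> (-3*s^3 - 10*s^2 - 6*s - 9)/(12*s^4 + s^3 + 20*s^2 + 4*s + 21)
Step 2: sum the parallel branches [W1/(1+W1*W2)], W3, W4, giving the overall T(s)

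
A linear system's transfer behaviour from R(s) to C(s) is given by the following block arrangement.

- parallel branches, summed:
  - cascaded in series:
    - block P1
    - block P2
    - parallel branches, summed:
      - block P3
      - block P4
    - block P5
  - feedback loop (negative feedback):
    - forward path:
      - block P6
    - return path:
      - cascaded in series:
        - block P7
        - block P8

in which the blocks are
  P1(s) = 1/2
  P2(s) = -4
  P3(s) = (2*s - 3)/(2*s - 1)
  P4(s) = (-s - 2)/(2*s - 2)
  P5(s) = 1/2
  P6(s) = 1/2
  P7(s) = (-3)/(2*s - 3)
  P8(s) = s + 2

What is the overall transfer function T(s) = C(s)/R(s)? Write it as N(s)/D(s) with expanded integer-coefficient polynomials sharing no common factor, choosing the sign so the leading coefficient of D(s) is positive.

Step 1: parallel reduction of P3, P4 = (2*s^2 - 13*s + 8)/(4*s^2 - 6*s + 2)
Step 2: multiply P1, P2, (P3+P4), P5 (series) = (-2*s^2 + 13*s - 8)/(4*s^2 - 6*s + 2)
Step 3: multiply P7, P8 (series) = (-3*s - 6)/(2*s - 3)
Step 4: reduce the feedback loop with forward P6 and return (P7*P8) = (2*s - 3)/(s - 12)
Step 5: reduce the parallel group (P1*P2*(P3+P4)*P5), [P6/(1+P6*(P7*P8))] - this is the overall T(s), already in the required normalized form

Hence the answer: (6*s^3 + 13*s^2 - 142*s + 90)/(4*s^3 - 54*s^2 + 74*s - 24)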